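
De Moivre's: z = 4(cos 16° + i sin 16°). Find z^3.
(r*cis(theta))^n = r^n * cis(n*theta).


r^3 = 4^3 = 64
n*theta = 3*16° = 48° = 48° (mod 360)
a = 64*cos(48°) = 42.8244
b = 64*sin(48°) = 47.5613

64 cis(48°) = 42.8244 + 47.5613i


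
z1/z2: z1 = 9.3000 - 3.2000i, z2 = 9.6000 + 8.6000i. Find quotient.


Conjugate of z2 = 9.6000 - 8.6000i
Numerator: (9.3000 - 3.2000i)(9.6000 - 8.6000i) = 61.7600 - 110.7000i
Denominator: 9.6^2 + 8.6^2 = 166.12
Result = (61.7600 - 110.7000i)/166.12

0.3718 - 0.6664i


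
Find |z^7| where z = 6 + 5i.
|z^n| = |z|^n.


|z| = sqrt(36+25) = sqrt(61) = 7.8102
|z^7| = |z|^7 = (sqrt(61))^7 = 61^3 * sqrt(61) = 226981*sqrt(61)

|z^7| = 226981*sqrt(61) ≈ 1772778.2817


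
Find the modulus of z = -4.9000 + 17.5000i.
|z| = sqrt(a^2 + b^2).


|z| = sqrt((-4.9)^2 + 17.5^2) = sqrt(24.01 + 306.25) = sqrt(330.26) = 18.1731

|z| = 18.1731


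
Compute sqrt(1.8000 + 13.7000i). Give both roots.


|z| = sqrt(3.24+187.69) = 13.8177
sqrt((|z|+a)/2) = sqrt((13.8177+1.8)/2) = sqrt(7.8089) = 2.7944
sqrt((|z|-a)/2) = sqrt((13.8177-1.8)/2) = sqrt(6.0089) = 2.4513

±(2.7944 + 2.4513i) i.e. 2.7944 + 2.4513i and -2.7944 - 2.4513i


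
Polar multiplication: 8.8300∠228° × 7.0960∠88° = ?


r = 8.8300 * 7.0960 = 62.6577
theta = 228° + 88° = 316° = 316° (mod 360)

62.6577 cis(316°)


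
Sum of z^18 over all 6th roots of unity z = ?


The roots are w_k = w^k with w = e^(2*pi*i/6), and (w^k)^18 = (w^18)^k.
So S = 1 + u + u^2 + ... + u^(5) with u = w^18.
18 = 3*6 + 0, so 18 is a multiple of 6 and u = (w^6)^3 = 1.
Every one of the 6 terms equals 1: S = 6

S = 6


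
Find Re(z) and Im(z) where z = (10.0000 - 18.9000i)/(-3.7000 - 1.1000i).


Multiply by conjugate: (10.0000 - 18.9000i)(-3.7000 + 1.1000i) / ((-3.7)^2 + (-1.1)^2)
Numerator real = 10*(-3.7) - (18.9)*(-1.1) = -16.21
Numerator imag = -18.9*(-3.7) - 10*(-1.1) = 80.93
Denominator = 14.9
Re(z) = -16.21/14.9 = -1.0879
Im(z) = 80.93/14.9 = 5.4315

Re(z) = -1.0879, Im(z) = 5.4315


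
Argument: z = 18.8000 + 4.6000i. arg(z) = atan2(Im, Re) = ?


Re = 18.8, Im = 4.6
arg = atan2(4.6, 18.8) = 13.7490 degrees

arg(z) = 13.7490 degrees


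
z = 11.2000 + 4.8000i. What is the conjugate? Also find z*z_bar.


z_bar = 11.2000 - 4.8000i
z*z_bar = 11.2^2 + 4.8^2 = 125.44 + 23.04 = 148.48

z_bar = 11.2000 - 4.8000i, z*z_bar = 148.48


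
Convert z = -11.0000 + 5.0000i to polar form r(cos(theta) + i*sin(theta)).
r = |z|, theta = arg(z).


r = sqrt(121+25) = sqrt(146) = 12.0830
theta = atan2(5, -11) = 155.5560 degrees

r = 12.0830, theta = 155.5560 degrees


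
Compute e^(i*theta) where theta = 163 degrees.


cos(163°) = -0.9563
sin(163°) = 0.2924

e^(i*163°) = -0.9563 + 0.2924i


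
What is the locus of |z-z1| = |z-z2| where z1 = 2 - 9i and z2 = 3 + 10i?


Equal distances means the locus is the perpendicular bisector of z1 and z2.
Midpoint = ((2+3)/2, (-9+10)/2) = (2.5000, 0.5000)

Perpendicular bisector through (2.5000, 0.5000)


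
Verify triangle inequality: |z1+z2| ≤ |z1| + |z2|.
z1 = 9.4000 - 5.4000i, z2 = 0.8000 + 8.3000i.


|z1| = sqrt(9.4^2 + (-5.4)^2) = sqrt(117.52) = 10.8407
|z2| = sqrt(0.8^2 + 8.3^2) = sqrt(69.53) = 8.3385
z1+z2 = 10.2000 + 2.9000i
|z1+z2| = sqrt(112.45) = 10.6042
|z1|+|z2| = 10.8407 + 8.3385 = 19.1792

|z1+z2| = 10.6042 ≤ |z1|+|z2| = 19.1792 (verified)


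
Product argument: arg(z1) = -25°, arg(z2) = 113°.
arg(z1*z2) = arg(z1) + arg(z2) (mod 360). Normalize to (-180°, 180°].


arg(z1*z2) = -25° + 113° = 88°
Normalized to (-180°, 180°]: 88°

88°


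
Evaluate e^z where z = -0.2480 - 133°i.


e^-0.2480 = 0.7804
cos(-133°) = -0.682
sin(-133°) = -0.73135
Real = 0.7804*(-0.682) = -0.5322
Imag = 0.7804*(-0.73135) = -0.5707

-0.5322 - 0.5707i


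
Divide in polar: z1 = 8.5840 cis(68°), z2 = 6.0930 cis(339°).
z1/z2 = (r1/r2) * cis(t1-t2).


r = 8.5840 / 6.0930 = 1.4088
theta = 68° - 339° = -271° = 89° (mod 360)

1.4088 cis(89°)


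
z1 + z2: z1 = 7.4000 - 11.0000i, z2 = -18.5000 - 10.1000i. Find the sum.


Real: 7.4 - 18.5 = -11.1
Imag: -11 - 10.1 = -21.1

-11.1000 - 21.1000i


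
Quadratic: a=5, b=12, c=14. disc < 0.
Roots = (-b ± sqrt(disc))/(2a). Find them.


disc = 12^2 - 4*5*14 = 144 - 280 = -136
sqrt(|disc|) = sqrt(136) = 11.6619
Real part = -12/(2*5) = -1.2000
Imag part = 11.6619/(2*5) = 1.1662

-1.2000 ± 1.1662i


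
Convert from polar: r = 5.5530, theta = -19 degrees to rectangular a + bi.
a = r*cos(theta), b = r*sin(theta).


a = 5.5530*cos(-19°) = 5.5530*0.94552 = 5.2505
b = 5.5530*sin(-19°) = 5.5530*(-0.32557) = -1.8079

5.2505 - 1.8079i


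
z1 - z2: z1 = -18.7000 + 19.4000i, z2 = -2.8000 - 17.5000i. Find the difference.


Real: -18.7 + 2.8 = -15.9
Imag: 19.4 + 17.5 = 36.9

-15.9000 + 36.9000i


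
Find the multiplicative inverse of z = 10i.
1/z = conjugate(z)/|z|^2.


|z|^2 = 0+100 = 100
1/z = (0 - 10i)/100

1/z = 0 - 0.1000i


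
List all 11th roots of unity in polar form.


The 11th roots of unity are cis(360k/11°) for k=0..10
Angle step = 360/11 = 32.7273°
Primitive root: cis(32.7273°)
Primitive root = 0.8413 + 0.5406i

11 roots at angles: 0°, 32.7273°, 65.4545°, 98.1818°, 130.9091°, 163.6364°, 196.3636°, 229.0909°, 261.8182°, 294.5455°, 327.2727°


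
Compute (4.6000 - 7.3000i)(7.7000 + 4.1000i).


Real = 4.6*7.7 - (-7.3)*4.1 = 35.42 - (-29.93) = 65.35
Imag = 4.6*4.1 + 7.7*(-7.3) = 18.86 - (56.21) = -37.35

65.3500 - 37.3500i


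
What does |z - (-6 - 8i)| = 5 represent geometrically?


|z - z0| = r is a circle with center z0 and radius r.
Center = (-6, -8), radius = 5

Circle with center (-6, -8) and radius 5


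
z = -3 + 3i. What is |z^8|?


|z| = sqrt(9+9) = sqrt(18) = 4.2426
|z^8| = |z|^8 = (sqrt(18))^8 = 18^4 = 104976

|z^8| = 104976


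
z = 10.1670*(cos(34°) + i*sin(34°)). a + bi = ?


a = 10.1670*cos(34°) = 10.1670*0.82904 = 8.4288
b = 10.1670*sin(34°) = 10.1670*0.55919 = 5.6853

8.4288 + 5.6853i


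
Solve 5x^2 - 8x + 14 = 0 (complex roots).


disc = (-8)^2 - 4*5*14 = 64 - 280 = -216
sqrt(|disc|) = sqrt(216) = 14.6969
Real part = 8/(2*5) = 0.8000
Imag part = 14.6969/(2*5) = 1.4697

0.8000 ± 1.4697i


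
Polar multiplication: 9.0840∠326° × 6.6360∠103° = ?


r = 9.0840 * 6.6360 = 60.2814
theta = 326° + 103° = 429° = 69° (mod 360)

60.2814 cis(69°)


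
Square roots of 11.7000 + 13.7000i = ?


|z| = sqrt(136.89+187.69) = 18.0161
sqrt((|z|+a)/2) = sqrt((18.0161+11.7)/2) = sqrt(14.8581) = 3.8546
sqrt((|z|-a)/2) = sqrt((18.0161-11.7)/2) = sqrt(3.1581) = 1.7771

±(3.8546 + 1.7771i) i.e. 3.8546 + 1.7771i and -3.8546 - 1.7771i


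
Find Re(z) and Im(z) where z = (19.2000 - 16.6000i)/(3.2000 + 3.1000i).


Multiply by conjugate: (19.2000 - 16.6000i)(3.2000 - 3.1000i) / (3.2^2 + 3.1^2)
Numerator real = 19.2*3.2 - (16.6)*3.1 = 9.98
Numerator imag = -16.6*3.2 - 19.2*3.1 = -112.64
Denominator = 19.85
Re(z) = 9.98/19.85 = 0.5028
Im(z) = -112.64/19.85 = -5.6746

Re(z) = 0.5028, Im(z) = -5.6746


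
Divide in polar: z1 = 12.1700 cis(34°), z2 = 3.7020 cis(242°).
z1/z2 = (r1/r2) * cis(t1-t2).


r = 12.1700 / 3.7020 = 3.2874
theta = 34° - 242° = -208° = 152° (mod 360)

3.2874 cis(152°)


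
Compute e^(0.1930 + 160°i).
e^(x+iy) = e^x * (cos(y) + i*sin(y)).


e^0.1930 = 1.21288
cos(160°) = -0.9397
sin(160°) = 0.342
Real = 1.21288*(-0.9397) = -1.1397
Imag = 1.21288*0.342 = 0.4148

-1.1397 + 0.4148i


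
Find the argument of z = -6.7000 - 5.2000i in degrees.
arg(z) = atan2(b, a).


Re = -6.7, Im = -5.2
arg = atan2(-5.2, -6.7) = -142.1843 degrees

arg(z) = -142.1843 degrees


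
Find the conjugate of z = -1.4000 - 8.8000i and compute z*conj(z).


z_bar = -1.4000 + 8.8000i
z*z_bar = (-1.4)^2 + (-8.8)^2 = 1.96 + 77.44 = 79.4

z_bar = -1.4000 + 8.8000i, z*z_bar = 79.4


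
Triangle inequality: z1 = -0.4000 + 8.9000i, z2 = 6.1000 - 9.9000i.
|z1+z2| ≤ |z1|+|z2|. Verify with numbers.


|z1| = sqrt((-0.4)^2 + 8.9^2) = sqrt(79.37) = 8.9090
|z2| = sqrt(6.1^2 + (-9.9)^2) = sqrt(135.22) = 11.6284
z1+z2 = 5.7000 - i
|z1+z2| = sqrt(33.49) = 5.7871
|z1|+|z2| = 8.9090 + 11.6284 = 20.5374

|z1+z2| = 5.7871 ≤ |z1|+|z2| = 20.5374 (verified)


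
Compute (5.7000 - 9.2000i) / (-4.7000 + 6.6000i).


Conjugate of z2 = -4.7000 - 6.6000i
Numerator: (5.7000 - 9.2000i)(-4.7000 - 6.6000i) = -87.5100 + 5.6200i
Denominator: (-4.7)^2 + 6.6^2 = 65.65
Result = (-87.5100 + 5.6200i)/65.65

-1.3330 + 0.0856i


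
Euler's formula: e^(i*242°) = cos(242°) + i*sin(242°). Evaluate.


cos(242°) = -0.4695
sin(242°) = -0.8829

e^(i*242°) = -0.4695 - 0.8829i


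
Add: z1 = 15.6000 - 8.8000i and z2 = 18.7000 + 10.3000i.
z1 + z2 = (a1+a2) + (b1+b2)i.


Real: 15.6 + 18.7 = 34.3
Imag: -8.8 + 10.3 = 1.5

34.3000 + 1.5000i


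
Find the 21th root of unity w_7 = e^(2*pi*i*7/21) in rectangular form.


Angle = 360*7/21 = 120°
a = cos(120°) = -0.5000
b = sin(120°) = 0.8660

-0.5000 + 0.8660i


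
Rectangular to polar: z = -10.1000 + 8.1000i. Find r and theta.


r = sqrt(102.01+65.61) = sqrt(167.62) = 12.9468
theta = atan2(8.1, -10.1) = 141.2711 degrees

r = 12.9468, theta = 141.2711 degrees


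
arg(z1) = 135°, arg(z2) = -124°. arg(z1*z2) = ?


arg(z1*z2) = 135° - 124° = 11°
Normalized to (-180°, 180°]: 11°

11°


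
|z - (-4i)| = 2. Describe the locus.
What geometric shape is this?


|z - z0| = r is a circle with center z0 and radius r.
Center = (0, -4), radius = 2

Circle with center (0, -4) and radius 2


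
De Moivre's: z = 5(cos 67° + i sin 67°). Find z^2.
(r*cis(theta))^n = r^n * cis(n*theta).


r^2 = 5^2 = 25
n*theta = 2*67° = 134° = 134° (mod 360)
a = 25*cos(134°) = -17.3665
b = 25*sin(134°) = 17.9835

25 cis(134°) = -17.3665 + 17.9835i


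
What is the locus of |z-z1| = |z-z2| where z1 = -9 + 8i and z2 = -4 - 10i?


Equal distances means the locus is the perpendicular bisector of z1 and z2.
Midpoint = ((-9+(-4))/2, (8+(-10))/2) = (-6.5000, -1.0000)

Perpendicular bisector through (-6.5000, -1.0000)


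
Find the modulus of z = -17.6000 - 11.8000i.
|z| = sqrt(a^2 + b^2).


|z| = sqrt((-17.6)^2 + (-11.8)^2) = sqrt(309.76 + 139.24) = sqrt(449) = 21.1896

|z| = 21.1896


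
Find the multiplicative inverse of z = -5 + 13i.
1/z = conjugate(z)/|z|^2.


|z|^2 = 25+169 = 194
1/z = (-5 - 13i)/194

1/z = -0.0258 - 0.0670i


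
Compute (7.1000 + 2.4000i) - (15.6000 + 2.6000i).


Real: 7.1 - 15.6 = -8.5
Imag: 2.4 - 2.6 = -0.2

-8.5000 - 0.2000i


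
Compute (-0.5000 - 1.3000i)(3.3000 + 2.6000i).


Real = -0.5*3.3 - (-1.3)*2.6 = -1.65 - (-3.38) = 1.73
Imag = -0.5*2.6 + 3.3*(-1.3) = -1.3 - (4.29) = -5.59

1.7300 - 5.5900i


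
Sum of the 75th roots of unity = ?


The sum of all 75th roots of unity is 0.
Geometric series: (1 - w^75)/(1 - w) = (1-1)/(1-w) = 0 since w^75 = 1, w ≠ 1.
Alternatively: coefficient of z^74 in z^75 - 1 is 0.

0


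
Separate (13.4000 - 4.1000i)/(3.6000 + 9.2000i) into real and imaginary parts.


Multiply by conjugate: (13.4000 - 4.1000i)(3.6000 - 9.2000i) / (3.6^2 + 9.2^2)
Numerator real = 13.4*3.6 - (4.1)*9.2 = 10.52
Numerator imag = -4.1*3.6 - 13.4*9.2 = -138.04
Denominator = 97.6
Re(z) = 10.52/97.6 = 0.1078
Im(z) = -138.04/97.6 = -1.4143

Re(z) = 0.1078, Im(z) = -1.4143


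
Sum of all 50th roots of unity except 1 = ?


With w = e^(2*pi*i/50), all 50 of the 50th roots of unity w^0 = 1, w, ..., w^(49) sum to 0: 1 + w + ... + w^(49) = (1 - w^50)/(1 - w) = 0 since w^50 = 1, w ≠ 1.
Removing the root 1: w + w^2 + ... + w^(49) = 0 - 1 = -1

Sum = -1


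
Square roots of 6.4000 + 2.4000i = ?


|z| = sqrt(40.96+5.76) = 6.8352
sqrt((|z|+a)/2) = sqrt((6.8352+6.4)/2) = sqrt(6.6176) = 2.5725
sqrt((|z|-a)/2) = sqrt((6.8352-6.4)/2) = sqrt(0.2176) = 0.4665

±(2.5725 + 0.4665i) i.e. 2.5725 + 0.4665i and -2.5725 - 0.4665i


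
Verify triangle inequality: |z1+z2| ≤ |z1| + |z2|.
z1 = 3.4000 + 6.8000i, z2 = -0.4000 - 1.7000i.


|z1| = sqrt(3.4^2 + 6.8^2) = sqrt(57.8) = 7.6026
|z2| = sqrt((-0.4)^2 + (-1.7)^2) = sqrt(3.05) = 1.7464
z1+z2 = 3.0000 + 5.1000i
|z1+z2| = sqrt(35.01) = 5.9169
|z1|+|z2| = 7.6026 + 1.7464 = 9.3490

|z1+z2| = 5.9169 ≤ |z1|+|z2| = 9.3490 (verified)


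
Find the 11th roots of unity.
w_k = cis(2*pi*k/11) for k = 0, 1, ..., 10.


The 11th roots of unity are cis(360k/11°) for k=0..10
Angle step = 360/11 = 32.7273°
Primitive root: cis(32.7273°)
Primitive root = 0.8413 + 0.5406i

11 roots at angles: 0°, 32.7273°, 65.4545°, 98.1818°, 130.9091°, 163.6364°, 196.3636°, 229.0909°, 261.8182°, 294.5455°, 327.2727°


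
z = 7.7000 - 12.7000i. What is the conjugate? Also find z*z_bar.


z_bar = 7.7000 + 12.7000i
z*z_bar = 7.7^2 + (-12.7)^2 = 59.29 + 161.29 = 220.58

z_bar = 7.7000 + 12.7000i, z*z_bar = 220.58


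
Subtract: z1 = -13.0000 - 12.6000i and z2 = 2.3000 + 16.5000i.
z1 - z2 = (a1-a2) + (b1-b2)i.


Real: -13 - 2.3 = -15.3
Imag: -12.6 - 16.5 = -29.1

-15.3000 - 29.1000i


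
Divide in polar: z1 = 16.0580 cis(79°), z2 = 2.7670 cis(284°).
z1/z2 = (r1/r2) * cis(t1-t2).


r = 16.0580 / 2.7670 = 5.8034
theta = 79° - 284° = -205° = 155° (mod 360)

5.8034 cis(155°)


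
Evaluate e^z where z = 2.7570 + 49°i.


e^2.7570 = 15.7525
cos(49°) = 0.65606
sin(49°) = 0.75471
Real = 15.7525*0.65606 = 10.3346
Imag = 15.7525*0.75471 = 11.8886

10.3346 + 11.8886i


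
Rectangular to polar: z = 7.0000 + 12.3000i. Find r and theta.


r = sqrt(49+151.29) = sqrt(200.29) = 14.1524
theta = atan2(12.3, 7) = 60.3555 degrees

r = 14.1524, theta = 60.3555 degrees


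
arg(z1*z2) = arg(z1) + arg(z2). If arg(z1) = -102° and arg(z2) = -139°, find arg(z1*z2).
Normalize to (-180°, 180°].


arg(z1*z2) = -102° - 139° = -241°
Normalized to (-180°, 180°]: 119°

119°


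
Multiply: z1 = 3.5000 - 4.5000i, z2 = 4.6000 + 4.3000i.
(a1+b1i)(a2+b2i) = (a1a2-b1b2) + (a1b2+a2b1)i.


Real = 3.5*4.6 - (-4.5)*4.3 = 16.1 - (-19.35) = 35.45
Imag = 3.5*4.3 + 4.6*(-4.5) = 15.05 - (20.7) = -5.65

35.4500 - 5.6500i


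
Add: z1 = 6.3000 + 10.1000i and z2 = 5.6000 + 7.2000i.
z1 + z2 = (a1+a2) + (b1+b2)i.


Real: 6.3 + 5.6 = 11.9
Imag: 10.1 + 7.2 = 17.3

11.9000 + 17.3000i


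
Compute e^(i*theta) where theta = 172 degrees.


cos(172°) = -0.9903
sin(172°) = 0.1392

e^(i*172°) = -0.9903 + 0.1392i


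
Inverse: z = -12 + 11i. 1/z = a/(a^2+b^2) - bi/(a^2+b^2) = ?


|z|^2 = 144+121 = 265
1/z = (-12 - 11i)/265

1/z = -0.0453 - 0.0415i


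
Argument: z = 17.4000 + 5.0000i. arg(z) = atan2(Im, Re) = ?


Re = 17.4, Im = 5
arg = atan2(5, 17.4) = 16.0323 degrees

arg(z) = 16.0323 degrees


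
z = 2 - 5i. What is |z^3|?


|z| = sqrt(4+25) = sqrt(29) = 5.3852
|z^3| = |z|^3 = (sqrt(29))^3 = 29*sqrt(29)

|z^3| = 29*sqrt(29) ≈ 156.1698


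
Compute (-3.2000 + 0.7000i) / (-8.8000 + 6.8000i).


Conjugate of z2 = -8.8000 - 6.8000i
Numerator: (-3.2000 + 0.7000i)(-8.8000 - 6.8000i) = 32.9200 + 15.6000i
Denominator: (-8.8)^2 + 6.8^2 = 123.68
Result = (32.9200 + 15.6000i)/123.68

0.2662 + 0.1261i


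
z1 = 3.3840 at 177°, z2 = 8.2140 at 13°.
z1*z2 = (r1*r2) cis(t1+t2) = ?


r = 3.3840 * 8.2140 = 27.7962
theta = 177° + 13° = 190° = 190° (mod 360)

27.7962 cis(190°)


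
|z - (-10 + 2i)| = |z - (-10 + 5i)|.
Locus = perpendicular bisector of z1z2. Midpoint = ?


Equal distances means the locus is the perpendicular bisector of z1 and z2.
Midpoint = ((-10+(-10))/2, (2+5)/2) = (-10.0000, 3.5000)

Perpendicular bisector through (-10.0000, 3.5000)


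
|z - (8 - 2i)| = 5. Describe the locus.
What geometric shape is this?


|z - z0| = r is a circle with center z0 and radius r.
Center = (8, -2), radius = 5

Circle with center (8, -2) and radius 5


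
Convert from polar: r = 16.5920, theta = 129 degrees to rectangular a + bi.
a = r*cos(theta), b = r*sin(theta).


a = 16.5920*cos(129°) = 16.5920*(-0.62932) = -10.4417
b = 16.5920*sin(129°) = 16.5920*0.777146 = 12.8944

-10.4417 + 12.8944i


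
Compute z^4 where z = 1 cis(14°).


r^4 = 1^4 = 1
n*theta = 4*14° = 56° = 56° (mod 360)
a = 1*cos(56°) = 0.5592
b = 1*sin(56°) = 0.8290

1 cis(56°) = 0.5592 + 0.8290i


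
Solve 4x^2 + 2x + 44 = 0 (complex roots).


disc = 2^2 - 4*4*44 = 4 - 704 = -700
sqrt(|disc|) = sqrt(700) = 26.4575
Real part = -2/(2*4) = -0.2500
Imag part = 26.4575/(2*4) = 3.3072

-0.2500 ± 3.3072i


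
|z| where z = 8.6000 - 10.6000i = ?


|z| = sqrt(8.6^2 + (-10.6)^2) = sqrt(73.96 + 112.36) = sqrt(186.32) = 13.6499

|z| = 13.6499


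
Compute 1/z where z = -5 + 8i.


|z|^2 = 25+64 = 89
1/z = (-5 - 8i)/89

1/z = -0.0562 - 0.0899i


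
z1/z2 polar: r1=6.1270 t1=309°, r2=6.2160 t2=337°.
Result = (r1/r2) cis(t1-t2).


r = 6.1270 / 6.2160 = 0.9857
theta = 309° - 337° = -28° = 332° (mod 360)

0.9857 cis(332°)


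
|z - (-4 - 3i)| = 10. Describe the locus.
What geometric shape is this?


|z - z0| = r is a circle with center z0 and radius r.
Center = (-4, -3), radius = 10

Circle with center (-4, -3) and radius 10


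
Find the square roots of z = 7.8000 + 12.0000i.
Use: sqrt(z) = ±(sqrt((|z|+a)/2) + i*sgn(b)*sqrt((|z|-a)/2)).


|z| = sqrt(60.84+144) = 14.3122
sqrt((|z|+a)/2) = sqrt((14.3122+7.8)/2) = sqrt(11.0561) = 3.3251
sqrt((|z|-a)/2) = sqrt((14.3122-7.8)/2) = sqrt(3.2561) = 1.8045

±(3.3251 + 1.8045i) i.e. 3.3251 + 1.8045i and -3.3251 - 1.8045i


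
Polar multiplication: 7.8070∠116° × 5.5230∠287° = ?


r = 7.8070 * 5.5230 = 43.1181
theta = 116° + 287° = 403° = 43° (mod 360)

43.1181 cis(43°)


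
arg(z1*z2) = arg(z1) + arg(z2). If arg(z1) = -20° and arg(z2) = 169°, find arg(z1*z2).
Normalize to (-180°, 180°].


arg(z1*z2) = -20° + 169° = 149°
Normalized to (-180°, 180°]: 149°

149°


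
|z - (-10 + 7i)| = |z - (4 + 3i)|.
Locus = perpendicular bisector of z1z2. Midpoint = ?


Equal distances means the locus is the perpendicular bisector of z1 and z2.
Midpoint = ((-10+4)/2, (7+3)/2) = (-3.0000, 5.0000)

Perpendicular bisector through (-3.0000, 5.0000)


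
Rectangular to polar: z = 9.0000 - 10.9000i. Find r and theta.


r = sqrt(81+118.81) = sqrt(199.81) = 14.1354
theta = atan2(-10.9, 9) = -50.4539 degrees

r = 14.1354, theta = -50.4539 degrees


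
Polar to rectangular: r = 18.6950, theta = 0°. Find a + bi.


a = 18.6950*cos(0°) = 18.6950*1 = 18.6950
b = 18.6950*sin(0°) = 18.6950*0 = 0

18.6950 + 0i


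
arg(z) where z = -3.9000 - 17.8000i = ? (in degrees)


Re = -3.9, Im = -17.8
arg = atan2(-17.8, -3.9) = -102.3583 degrees

arg(z) = -102.3583 degrees


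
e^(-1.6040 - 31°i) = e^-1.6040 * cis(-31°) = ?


e^-1.6040 = 0.2011
cos(-31°) = 0.8572
sin(-31°) = -0.515
Real = 0.2011*0.8572 = 0.1724
Imag = 0.2011*(-0.515) = -0.1036

0.1724 - 0.1036i


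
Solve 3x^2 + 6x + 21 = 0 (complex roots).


disc = 6^2 - 4*3*21 = 36 - 252 = -216
sqrt(|disc|) = sqrt(216) = 14.6969
Real part = -6/(2*3) = -1.0000
Imag part = 14.6969/(2*3) = 2.4495

-1.0000 ± 2.4495i


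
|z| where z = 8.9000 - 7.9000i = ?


|z| = sqrt(8.9^2 + (-7.9)^2) = sqrt(79.21 + 62.41) = sqrt(141.62) = 11.9004

|z| = 11.9004


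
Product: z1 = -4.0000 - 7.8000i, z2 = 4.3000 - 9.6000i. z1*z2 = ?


Real = -4*4.3 - (-7.8)*(-9.6) = -17.2 - 74.88 = -92.08
Imag = -4*(-9.6) + 4.3*(-7.8) = 38.4 - (33.54) = 4.86

-92.0800 + 4.8600i


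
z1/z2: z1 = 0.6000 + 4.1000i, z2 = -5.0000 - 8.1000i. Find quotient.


Conjugate of z2 = -5.0000 + 8.1000i
Numerator: (0.6000 + 4.1000i)(-5.0000 + 8.1000i) = -36.2100 - 15.6400i
Denominator: (-5)^2 + (-8.1)^2 = 90.61
Result = (-36.2100 - 15.6400i)/90.61

-0.3996 - 0.1726i


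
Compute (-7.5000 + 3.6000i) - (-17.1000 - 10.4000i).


Real: -7.5 + 17.1 = 9.6
Imag: 3.6 + 10.4 = 14

9.6000 + 14.0000i


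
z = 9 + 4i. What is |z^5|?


|z| = sqrt(81+16) = sqrt(97) = 9.8489
|z^5| = |z|^5 = (sqrt(97))^5 = 97^2 * sqrt(97) = 9409*sqrt(97)

|z^5| = 9409*sqrt(97) ≈ 92667.9031


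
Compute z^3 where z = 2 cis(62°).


r^3 = 2^3 = 8
n*theta = 3*62° = 186° = 186° (mod 360)
a = 8*cos(186°) = -7.9562
b = 8*sin(186°) = -0.8362

8 cis(186°) = -7.9562 - 0.8362i


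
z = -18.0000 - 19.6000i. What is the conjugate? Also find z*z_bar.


z_bar = -18.0000 + 19.6000i
z*z_bar = (-18)^2 + (-19.6)^2 = 324 + 384.16 = 708.16

z_bar = -18.0000 + 19.6000i, z*z_bar = 708.16


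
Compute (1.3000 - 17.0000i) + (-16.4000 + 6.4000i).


Real: 1.3 - 16.4 = -15.1
Imag: -17 + 6.4 = -10.6

-15.1000 - 10.6000i


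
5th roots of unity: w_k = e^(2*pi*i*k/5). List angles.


The 5th roots of unity are cis(360k/5°) for k=0..4
Angle step = 360/5 = 72°
Primitive root: cis(72°)
Primitive root = 0.3090 + 0.9511i

5 roots at angles: 0°, 72°, 144°, 216°, 288°


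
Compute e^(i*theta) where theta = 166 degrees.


cos(166°) = -0.9703
sin(166°) = 0.2419

e^(i*166°) = -0.9703 + 0.2419i


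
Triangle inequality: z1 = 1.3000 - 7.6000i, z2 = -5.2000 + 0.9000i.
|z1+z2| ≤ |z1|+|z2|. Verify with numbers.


|z1| = sqrt(1.3^2 + (-7.6)^2) = sqrt(59.45) = 7.7104
|z2| = sqrt((-5.2)^2 + 0.9^2) = sqrt(27.85) = 5.2773
z1+z2 = -3.9000 - 6.7000i
|z1+z2| = sqrt(60.1) = 7.7524
|z1|+|z2| = 7.7104 + 5.2773 = 12.9877

|z1+z2| = 7.7524 ≤ |z1|+|z2| = 12.9877 (verified)


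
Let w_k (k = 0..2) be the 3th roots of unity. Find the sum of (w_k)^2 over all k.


The roots are w_k = w^k with w = e^(2*pi*i/3), and (w^k)^2 = (w^2)^k.
So S = 1 + u + u^2 + ... + u^(2) with u = w^2.
2 = 0*3 + 2, so 2 is not a multiple of 3: u = w^2 ≠ 1 (w is a primitive 3th root), while u^3 = (w^3)^2 = 1.
Geometric series: S = (1 - u^3)/(1 - u) = (1 - 1)/(1 - u) = 0

S = 0


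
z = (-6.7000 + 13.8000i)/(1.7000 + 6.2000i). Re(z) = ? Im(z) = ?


Multiply by conjugate: (-6.7000 + 13.8000i)(1.7000 - 6.2000i) / (1.7^2 + 6.2^2)
Numerator real = -6.7*1.7 + 13.8*6.2 = 74.17
Numerator imag = 13.8*1.7 - (-6.7)*6.2 = 65
Denominator = 41.33
Re(z) = 74.17/41.33 = 1.7946
Im(z) = 65/41.33 = 1.5727

Re(z) = 1.7946, Im(z) = 1.5727


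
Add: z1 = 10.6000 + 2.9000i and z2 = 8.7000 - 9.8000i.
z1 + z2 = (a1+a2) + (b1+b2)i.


Real: 10.6 + 8.7 = 19.3
Imag: 2.9 - 9.8 = -6.9

19.3000 - 6.9000i


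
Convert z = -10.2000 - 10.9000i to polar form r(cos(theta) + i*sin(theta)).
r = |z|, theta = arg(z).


r = sqrt(104.04+118.81) = sqrt(222.85) = 14.9282
theta = atan2(-10.9, -10.2) = -133.0999 degrees

r = 14.9282, theta = -133.0999 degrees


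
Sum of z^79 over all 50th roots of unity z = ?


The roots are w_k = w^k with w = e^(2*pi*i/50), and (w^k)^79 = (w^79)^k.
So S = 1 + u + u^2 + ... + u^(49) with u = w^79.
79 = 1*50 + 29, so 79 is not a multiple of 50: u = (w^50)^1 * w^29 = w^29 ≠ 1 (w is a primitive 50th root), while u^50 = (w^50)^79 = 1.
Geometric series: S = (1 - u^50)/(1 - u) = (1 - 1)/(1 - u) = 0

S = 0


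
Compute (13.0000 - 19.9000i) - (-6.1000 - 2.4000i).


Real: 13 + 6.1 = 19.1
Imag: -19.9 + 2.4 = -17.5

19.1000 - 17.5000i


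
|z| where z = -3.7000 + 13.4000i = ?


|z| = sqrt((-3.7)^2 + 13.4^2) = sqrt(13.69 + 179.56) = sqrt(193.25) = 13.9014

|z| = 13.9014


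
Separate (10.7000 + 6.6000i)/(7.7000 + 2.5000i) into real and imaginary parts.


Multiply by conjugate: (10.7000 + 6.6000i)(7.7000 - 2.5000i) / (7.7^2 + 2.5^2)
Numerator real = 10.7*7.7 + 6.6*2.5 = 98.89
Numerator imag = 6.6*7.7 - 10.7*2.5 = 24.07
Denominator = 65.54
Re(z) = 98.89/65.54 = 1.5088
Im(z) = 24.07/65.54 = 0.3673

Re(z) = 1.5088, Im(z) = 0.3673


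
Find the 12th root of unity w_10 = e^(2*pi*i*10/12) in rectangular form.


Angle = 360*10/12 = 300°
a = cos(300°) = 0.5000
b = sin(300°) = -0.8660

0.5000 - 0.8660i


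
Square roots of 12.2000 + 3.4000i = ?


|z| = sqrt(148.84+11.56) = 12.6649
sqrt((|z|+a)/2) = sqrt((12.6649+12.2)/2) = sqrt(12.4325) = 3.5260
sqrt((|z|-a)/2) = sqrt((12.6649-12.2)/2) = sqrt(0.2325) = 0.4821

±(3.5260 + 0.4821i) i.e. 3.5260 + 0.4821i and -3.5260 - 0.4821i


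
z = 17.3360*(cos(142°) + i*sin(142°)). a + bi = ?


a = 17.3360*cos(142°) = 17.3360*(-0.788011) = -13.6610
b = 17.3360*sin(142°) = 17.3360*0.61566 = 10.6731

-13.6610 + 10.6731i


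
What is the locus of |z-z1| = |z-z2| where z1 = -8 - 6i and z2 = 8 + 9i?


Equal distances means the locus is the perpendicular bisector of z1 and z2.
Midpoint = ((-8+8)/2, (-6+9)/2) = (0, 1.5000)

Perpendicular bisector through (0, 1.5000)


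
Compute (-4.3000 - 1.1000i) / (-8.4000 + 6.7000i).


Conjugate of z2 = -8.4000 - 6.7000i
Numerator: (-4.3000 - 1.1000i)(-8.4000 - 6.7000i) = 28.7500 + 38.0500i
Denominator: (-8.4)^2 + 6.7^2 = 115.45
Result = (28.7500 + 38.0500i)/115.45

0.2490 + 0.3296i


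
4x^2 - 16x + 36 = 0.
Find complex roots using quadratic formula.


disc = (-16)^2 - 4*4*36 = 256 - 576 = -320
sqrt(|disc|) = sqrt(320) = 17.8885
Real part = 16/(2*4) = 2.0000
Imag part = 17.8885/(2*4) = 2.2361

2.0000 ± 2.2361i


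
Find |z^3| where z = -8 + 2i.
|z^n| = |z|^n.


|z| = sqrt(64+4) = sqrt(68) = 8.2462
|z^3| = |z|^3 = (sqrt(68))^3 = 68*sqrt(68)

|z^3| = 68*sqrt(68) ≈ 560.7424


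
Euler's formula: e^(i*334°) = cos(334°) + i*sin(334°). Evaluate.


cos(334°) = 0.8988
sin(334°) = -0.4384

e^(i*334°) = 0.8988 - 0.4384i


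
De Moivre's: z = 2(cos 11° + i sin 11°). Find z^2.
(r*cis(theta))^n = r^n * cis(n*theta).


r^2 = 2^2 = 4
n*theta = 2*11° = 22° = 22° (mod 360)
a = 4*cos(22°) = 3.7087
b = 4*sin(22°) = 1.4984

4 cis(22°) = 3.7087 + 1.4984i


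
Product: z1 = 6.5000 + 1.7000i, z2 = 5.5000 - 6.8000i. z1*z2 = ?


Real = 6.5*5.5 - 1.7*(-6.8) = 35.75 - (-11.56) = 47.31
Imag = 6.5*(-6.8) + 5.5*1.7 = -44.2 + 9.35 = -34.85

47.3100 - 34.8500i


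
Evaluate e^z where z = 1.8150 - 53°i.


e^1.8150 = 6.1411
cos(-53°) = 0.60182
sin(-53°) = -0.79864
Real = 6.1411*0.60182 = 3.6958
Imag = 6.1411*(-0.79864) = -4.9045

3.6958 - 4.9045i


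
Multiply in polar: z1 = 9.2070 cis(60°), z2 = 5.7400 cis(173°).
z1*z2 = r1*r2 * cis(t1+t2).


r = 9.2070 * 5.7400 = 52.8482
theta = 60° + 173° = 233° = 233° (mod 360)

52.8482 cis(233°)


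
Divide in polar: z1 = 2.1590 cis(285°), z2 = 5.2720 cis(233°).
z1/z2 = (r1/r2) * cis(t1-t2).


r = 2.1590 / 5.2720 = 0.4095
theta = 285° - 233° = 52° = 52° (mod 360)

0.4095 cis(52°)


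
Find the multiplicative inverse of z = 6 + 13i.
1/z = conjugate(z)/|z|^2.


|z|^2 = 36+169 = 205
1/z = (6 - 13i)/205

1/z = 0.0293 - 0.0634i


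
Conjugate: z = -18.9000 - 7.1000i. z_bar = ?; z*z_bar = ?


z_bar = -18.9000 + 7.1000i
z*z_bar = (-18.9)^2 + (-7.1)^2 = 357.21 + 50.41 = 407.62

z_bar = -18.9000 + 7.1000i, z*z_bar = 407.62


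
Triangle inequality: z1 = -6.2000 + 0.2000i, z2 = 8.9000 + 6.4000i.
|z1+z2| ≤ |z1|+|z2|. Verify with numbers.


|z1| = sqrt((-6.2)^2 + 0.2^2) = sqrt(38.48) = 6.2032
|z2| = sqrt(8.9^2 + 6.4^2) = sqrt(120.17) = 10.9622
z1+z2 = 2.7000 + 6.6000i
|z1+z2| = sqrt(50.85) = 7.1309
|z1|+|z2| = 6.2032 + 10.9622 = 17.1654

|z1+z2| = 7.1309 ≤ |z1|+|z2| = 17.1654 (verified)


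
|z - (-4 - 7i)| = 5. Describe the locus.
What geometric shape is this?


|z - z0| = r is a circle with center z0 and radius r.
Center = (-4, -7), radius = 5

Circle with center (-4, -7) and radius 5


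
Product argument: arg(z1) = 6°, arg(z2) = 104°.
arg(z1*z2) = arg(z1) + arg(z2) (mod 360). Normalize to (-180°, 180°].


arg(z1*z2) = 6° + 104° = 110°
Normalized to (-180°, 180°]: 110°

110°


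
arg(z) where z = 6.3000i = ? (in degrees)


Re = 0, Im = 6.3
arg = atan2(6.3, 0) = 90.0000 degrees

arg(z) = 90.0000 degrees


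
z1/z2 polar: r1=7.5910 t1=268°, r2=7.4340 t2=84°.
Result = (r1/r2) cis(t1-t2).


r = 7.5910 / 7.4340 = 1.0211
theta = 268° - 84° = 184° = 184° (mod 360)

1.0211 cis(184°)


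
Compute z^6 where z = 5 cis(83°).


r^6 = 5^6 = 15625
n*theta = 6*83° = 498° = 138° (mod 360)
a = 15625*cos(138°) = -11611.6379
b = 15625*sin(138°) = 10455.1657

15625 cis(138°) = -11611.6379 + 10455.1657i


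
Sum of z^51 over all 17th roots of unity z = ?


The roots are w_k = w^k with w = e^(2*pi*i/17), and (w^k)^51 = (w^51)^k.
So S = 1 + u + u^2 + ... + u^(16) with u = w^51.
51 = 3*17 + 0, so 51 is a multiple of 17 and u = (w^17)^3 = 1.
Every one of the 17 terms equals 1: S = 17

S = 17


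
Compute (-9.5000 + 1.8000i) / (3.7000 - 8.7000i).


Conjugate of z2 = 3.7000 + 8.7000i
Numerator: (-9.5000 + 1.8000i)(3.7000 + 8.7000i) = -50.8100 - 75.9900i
Denominator: 3.7^2 + (-8.7)^2 = 89.38
Result = (-50.8100 - 75.9900i)/89.38

-0.5685 - 0.8502i


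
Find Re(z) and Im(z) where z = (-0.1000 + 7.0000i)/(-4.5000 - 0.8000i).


Multiply by conjugate: (-0.1000 + 7.0000i)(-4.5000 + 0.8000i) / ((-4.5)^2 + (-0.8)^2)
Numerator real = -0.1*(-4.5) + 7*(-0.8) = -5.15
Numerator imag = 7*(-4.5) - (-0.1)*(-0.8) = -31.58
Denominator = 20.89
Re(z) = -5.15/20.89 = -0.2465
Im(z) = -31.58/20.89 = -1.5117

Re(z) = -0.2465, Im(z) = -1.5117


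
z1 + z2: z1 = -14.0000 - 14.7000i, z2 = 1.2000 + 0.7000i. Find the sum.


Real: -14 + 1.2 = -12.8
Imag: -14.7 + 0.7 = -14

-12.8000 - 14.0000i


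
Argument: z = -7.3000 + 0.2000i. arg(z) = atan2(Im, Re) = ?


Re = -7.3, Im = 0.2
arg = atan2(0.2, -7.3) = 178.4306 degrees

arg(z) = 178.4306 degrees


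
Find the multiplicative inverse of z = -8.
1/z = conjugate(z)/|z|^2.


|z|^2 = 64+0 = 64
1/z = (-8 - 0i)/64

1/z = -0.1250 + 0i


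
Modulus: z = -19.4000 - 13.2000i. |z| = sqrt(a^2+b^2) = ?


|z| = sqrt((-19.4)^2 + (-13.2)^2) = sqrt(376.36 + 174.24) = sqrt(550.6) = 23.4649

|z| = 23.4649


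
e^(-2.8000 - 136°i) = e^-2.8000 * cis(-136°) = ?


e^-2.8000 = 0.0608
cos(-136°) = -0.7193
sin(-136°) = -0.6947
Real = 0.0608*(-0.7193) = -0.0437
Imag = 0.0608*(-0.6947) = -0.0422

-0.0437 - 0.0422i


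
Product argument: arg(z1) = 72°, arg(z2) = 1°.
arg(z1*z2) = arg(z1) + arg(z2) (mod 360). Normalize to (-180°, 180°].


arg(z1*z2) = 72° + 1° = 73°
Normalized to (-180°, 180°]: 73°

73°


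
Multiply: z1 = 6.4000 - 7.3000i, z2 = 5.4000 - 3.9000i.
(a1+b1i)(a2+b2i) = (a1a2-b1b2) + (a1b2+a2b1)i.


Real = 6.4*5.4 - (-7.3)*(-3.9) = 34.56 - 28.47 = 6.09
Imag = 6.4*(-3.9) + 5.4*(-7.3) = -24.96 - (39.42) = -64.38

6.0900 - 64.3800i


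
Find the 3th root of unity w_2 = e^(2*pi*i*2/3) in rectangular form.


Angle = 360*2/3 = 240°
a = cos(240°) = -0.5000
b = sin(240°) = -0.8660

-0.5000 - 0.8660i


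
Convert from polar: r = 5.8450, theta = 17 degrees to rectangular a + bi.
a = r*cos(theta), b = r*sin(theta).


a = 5.8450*cos(17°) = 5.8450*0.9563 = 5.5896
b = 5.8450*sin(17°) = 5.8450*0.29237 = 1.7089

5.5896 + 1.7089i


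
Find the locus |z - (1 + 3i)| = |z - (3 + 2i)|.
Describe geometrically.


Equal distances means the locus is the perpendicular bisector of z1 and z2.
Midpoint = ((1+3)/2, (3+2)/2) = (2.0000, 2.5000)

Perpendicular bisector through (2.0000, 2.5000)


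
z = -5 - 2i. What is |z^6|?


|z| = sqrt(25+4) = sqrt(29) = 5.3852
|z^6| = |z|^6 = (sqrt(29))^6 = 29^3 = 24389

|z^6| = 24389


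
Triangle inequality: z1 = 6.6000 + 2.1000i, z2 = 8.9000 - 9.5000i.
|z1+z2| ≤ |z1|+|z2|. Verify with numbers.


|z1| = sqrt(6.6^2 + 2.1^2) = sqrt(47.97) = 6.9260
|z2| = sqrt(8.9^2 + (-9.5)^2) = sqrt(169.46) = 13.0177
z1+z2 = 15.5000 - 7.4000i
|z1+z2| = sqrt(295.01) = 17.1759
|z1|+|z2| = 6.9260 + 13.0177 = 19.9437

|z1+z2| = 17.1759 ≤ |z1|+|z2| = 19.9437 (verified)


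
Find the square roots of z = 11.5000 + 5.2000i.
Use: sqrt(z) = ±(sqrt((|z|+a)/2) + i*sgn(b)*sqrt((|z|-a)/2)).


|z| = sqrt(132.25+27.04) = 12.6210
sqrt((|z|+a)/2) = sqrt((12.6210+11.5)/2) = sqrt(12.0605) = 3.4728
sqrt((|z|-a)/2) = sqrt((12.6210-11.5)/2) = sqrt(0.5605) = 0.7487

±(3.4728 + 0.7487i) i.e. 3.4728 + 0.7487i and -3.4728 - 0.7487i


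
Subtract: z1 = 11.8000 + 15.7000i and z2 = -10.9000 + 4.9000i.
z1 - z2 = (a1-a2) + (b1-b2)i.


Real: 11.8 + 10.9 = 22.7
Imag: 15.7 - 4.9 = 10.8

22.7000 + 10.8000i


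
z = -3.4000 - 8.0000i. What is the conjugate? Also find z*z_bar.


z_bar = -3.4000 + 8.0000i
z*z_bar = (-3.4)^2 + (-8)^2 = 11.56 + 64 = 75.56

z_bar = -3.4000 + 8.0000i, z*z_bar = 75.56


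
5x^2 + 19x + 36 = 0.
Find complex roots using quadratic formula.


disc = 19^2 - 4*5*36 = 361 - 720 = -359
sqrt(|disc|) = sqrt(359) = 18.9473
Real part = -19/(2*5) = -1.9000
Imag part = 18.9473/(2*5) = 1.8947

-1.9000 ± 1.8947i


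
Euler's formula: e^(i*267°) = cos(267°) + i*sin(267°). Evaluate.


cos(267°) = -0.0523
sin(267°) = -0.9986

e^(i*267°) = -0.0523 - 0.9986i


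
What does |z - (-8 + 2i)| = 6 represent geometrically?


|z - z0| = r is a circle with center z0 and radius r.
Center = (-8, 2), radius = 6

Circle with center (-8, 2) and radius 6


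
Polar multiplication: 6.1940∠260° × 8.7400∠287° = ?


r = 6.1940 * 8.7400 = 54.1356
theta = 260° + 287° = 547° = 187° (mod 360)

54.1356 cis(187°)


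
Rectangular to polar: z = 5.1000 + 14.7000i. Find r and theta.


r = sqrt(26.01+216.09) = sqrt(242.1) = 15.5596
theta = atan2(14.7, 5.1) = 70.8664 degrees

r = 15.5596, theta = 70.8664 degrees


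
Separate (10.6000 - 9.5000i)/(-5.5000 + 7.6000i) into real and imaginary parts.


Multiply by conjugate: (10.6000 - 9.5000i)(-5.5000 - 7.6000i) / ((-5.5)^2 + 7.6^2)
Numerator real = 10.6*(-5.5) - (9.5)*7.6 = -130.5
Numerator imag = -9.5*(-5.5) - 10.6*7.6 = -28.31
Denominator = 88.01
Re(z) = -130.5/88.01 = -1.4828
Im(z) = -28.31/88.01 = -0.3217

Re(z) = -1.4828, Im(z) = -0.3217


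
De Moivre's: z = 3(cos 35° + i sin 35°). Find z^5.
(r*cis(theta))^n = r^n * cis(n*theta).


r^5 = 3^5 = 243
n*theta = 5*35° = 175° = 175° (mod 360)
a = 243*cos(175°) = -242.0753
b = 243*sin(175°) = 21.1788

243 cis(175°) = -242.0753 + 21.1788i


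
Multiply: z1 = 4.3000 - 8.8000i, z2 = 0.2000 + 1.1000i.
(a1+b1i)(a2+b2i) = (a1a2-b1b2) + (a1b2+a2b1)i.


Real = 4.3*0.2 - (-8.8)*1.1 = 0.86 - (-9.68) = 10.54
Imag = 4.3*1.1 + 0.2*(-8.8) = 4.73 - (1.76) = 2.97

10.5400 + 2.9700i


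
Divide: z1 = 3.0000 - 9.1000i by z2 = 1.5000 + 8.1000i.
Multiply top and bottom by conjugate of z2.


Conjugate of z2 = 1.5000 - 8.1000i
Numerator: (3.0000 - 9.1000i)(1.5000 - 8.1000i) = -69.2100 - 37.9500i
Denominator: 1.5^2 + 8.1^2 = 67.86
Result = (-69.2100 - 37.9500i)/67.86

-1.0199 - 0.5592i


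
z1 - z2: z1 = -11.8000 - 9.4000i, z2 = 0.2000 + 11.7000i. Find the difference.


Real: -11.8 - 0.2 = -12
Imag: -9.4 - 11.7 = -21.1

-12.0000 - 21.1000i


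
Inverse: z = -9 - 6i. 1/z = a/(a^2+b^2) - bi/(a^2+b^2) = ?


|z|^2 = 81+36 = 117
1/z = (-9 + 6i)/117

1/z = -0.0769 + 0.0513i


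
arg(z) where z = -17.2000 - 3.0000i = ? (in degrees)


Re = -17.2, Im = -3
arg = atan2(-3, -17.2) = -170.1061 degrees

arg(z) = -170.1061 degrees


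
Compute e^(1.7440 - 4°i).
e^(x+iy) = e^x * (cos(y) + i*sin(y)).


e^1.7440 = 5.7202
cos(-4°) = 0.99756
sin(-4°) = -0.06976
Real = 5.7202*0.99756 = 5.7062
Imag = 5.7202*(-0.06976) = -0.3990

5.7062 - 0.3990i


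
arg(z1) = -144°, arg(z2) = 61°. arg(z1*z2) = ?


arg(z1*z2) = -144° + 61° = -83°
Normalized to (-180°, 180°]: -83°

-83°


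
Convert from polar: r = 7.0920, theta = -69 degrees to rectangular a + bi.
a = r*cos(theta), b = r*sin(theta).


a = 7.0920*cos(-69°) = 7.0920*0.358368 = 2.5415
b = 7.0920*sin(-69°) = 7.0920*(-0.9335804) = -6.6210

2.5415 - 6.6210i


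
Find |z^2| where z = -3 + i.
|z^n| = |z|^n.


|z| = sqrt(9+1) = sqrt(10) = 3.1623
|z^2| = |z|^2 = (sqrt(10))^2 = 10

|z^2| = 10


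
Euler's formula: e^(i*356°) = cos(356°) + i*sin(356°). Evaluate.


cos(356°) = 0.9976
sin(356°) = -0.0698

e^(i*356°) = 0.9976 - 0.0698i


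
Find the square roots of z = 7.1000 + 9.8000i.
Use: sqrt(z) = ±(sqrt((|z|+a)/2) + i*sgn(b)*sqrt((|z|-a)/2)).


|z| = sqrt(50.41+96.04) = 12.1017
sqrt((|z|+a)/2) = sqrt((12.1017+7.1)/2) = sqrt(9.6008) = 3.0985
sqrt((|z|-a)/2) = sqrt((12.1017-7.1)/2) = sqrt(2.5008) = 1.5814

±(3.0985 + 1.5814i) i.e. 3.0985 + 1.5814i and -3.0985 - 1.5814i


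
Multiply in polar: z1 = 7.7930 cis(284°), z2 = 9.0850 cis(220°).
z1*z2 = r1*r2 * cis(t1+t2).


r = 7.7930 * 9.0850 = 70.7994
theta = 284° + 220° = 504° = 144° (mod 360)

70.7994 cis(144°)


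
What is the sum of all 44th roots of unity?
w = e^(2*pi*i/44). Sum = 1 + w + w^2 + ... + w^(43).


The sum of all 44th roots of unity is 0.
Geometric series: (1 - w^44)/(1 - w) = (1-1)/(1-w) = 0 since w^44 = 1, w ≠ 1.
Alternatively: coefficient of z^43 in z^44 - 1 is 0.

0


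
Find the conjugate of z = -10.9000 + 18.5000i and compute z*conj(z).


z_bar = -10.9000 - 18.5000i
z*z_bar = (-10.9)^2 + 18.5^2 = 118.81 + 342.25 = 461.06

z_bar = -10.9000 - 18.5000i, z*z_bar = 461.06


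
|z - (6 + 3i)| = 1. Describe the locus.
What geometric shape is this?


|z - z0| = r is a circle with center z0 and radius r.
Center = (6, 3), radius = 1

Circle with center (6, 3) and radius 1


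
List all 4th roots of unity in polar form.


The 4th roots of unity are cis(360k/4°) for k=0..3
Angle step = 360/4 = 90°
Primitive root: cis(90°)
Primitive root = 0 + 1.0000i

4 roots at angles: 0°, 90°, 180°, 270°


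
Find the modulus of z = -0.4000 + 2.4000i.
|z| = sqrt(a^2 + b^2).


|z| = sqrt((-0.4)^2 + 2.4^2) = sqrt(0.16 + 5.76) = sqrt(5.92) = 2.4331

|z| = 2.4331


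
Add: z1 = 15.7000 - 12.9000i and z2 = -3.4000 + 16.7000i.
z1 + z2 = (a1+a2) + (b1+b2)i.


Real: 15.7 - 3.4 = 12.3
Imag: -12.9 + 16.7 = 3.8

12.3000 + 3.8000i


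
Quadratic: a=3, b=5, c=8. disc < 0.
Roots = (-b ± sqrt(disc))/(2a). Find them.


disc = 5^2 - 4*3*8 = 25 - 96 = -71
sqrt(|disc|) = sqrt(71) = 8.4261
Real part = -5/(2*3) = -0.8333
Imag part = 8.4261/(2*3) = 1.4044

-0.8333 ± 1.4044i


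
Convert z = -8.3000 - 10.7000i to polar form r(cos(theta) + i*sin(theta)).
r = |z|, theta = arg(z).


r = sqrt(68.89+114.49) = sqrt(183.38) = 13.5418
theta = atan2(-10.7, -8.3) = -127.8008 degrees

r = 13.5418, theta = -127.8008 degrees


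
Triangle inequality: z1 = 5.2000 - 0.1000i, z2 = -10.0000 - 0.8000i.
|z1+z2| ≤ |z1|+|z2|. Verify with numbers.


|z1| = sqrt(5.2^2 + (-0.1)^2) = sqrt(27.05) = 5.2010
|z2| = sqrt((-10)^2 + (-0.8)^2) = sqrt(100.64) = 10.0319
z1+z2 = -4.8000 - 0.9000i
|z1+z2| = sqrt(23.85) = 4.8836
|z1|+|z2| = 5.2010 + 10.0319 = 15.2329

|z1+z2| = 4.8836 ≤ |z1|+|z2| = 15.2329 (verified)


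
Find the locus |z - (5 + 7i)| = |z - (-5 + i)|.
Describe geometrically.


Equal distances means the locus is the perpendicular bisector of z1 and z2.
Midpoint = ((5+(-5))/2, (7+1)/2) = (0, 4.0000)

Perpendicular bisector through (0, 4.0000)


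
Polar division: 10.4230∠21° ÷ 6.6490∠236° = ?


r = 10.4230 / 6.6490 = 1.5676
theta = 21° - 236° = -215° = 145° (mod 360)

1.5676 cis(145°)


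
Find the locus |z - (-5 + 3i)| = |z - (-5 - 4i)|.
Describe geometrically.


Equal distances means the locus is the perpendicular bisector of z1 and z2.
Midpoint = ((-5+(-5))/2, (3+(-4))/2) = (-5.0000, -0.5000)

Perpendicular bisector through (-5.0000, -0.5000)


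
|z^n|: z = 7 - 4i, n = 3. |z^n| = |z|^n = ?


|z| = sqrt(49+16) = sqrt(65) = 8.0623
|z^3| = |z|^3 = (sqrt(65))^3 = 65*sqrt(65)

|z^3| = 65*sqrt(65) ≈ 524.0468


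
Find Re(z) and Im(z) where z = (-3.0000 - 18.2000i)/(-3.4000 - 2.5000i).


Multiply by conjugate: (-3.0000 - 18.2000i)(-3.4000 + 2.5000i) / ((-3.4)^2 + (-2.5)^2)
Numerator real = -3*(-3.4) - (18.2)*(-2.5) = 55.7
Numerator imag = -18.2*(-3.4) - (-3)*(-2.5) = 54.38
Denominator = 17.81
Re(z) = 55.7/17.81 = 3.1275
Im(z) = 54.38/17.81 = 3.0533

Re(z) = 3.1275, Im(z) = 3.0533


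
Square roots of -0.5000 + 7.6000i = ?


|z| = sqrt(0.25+57.76) = 7.6164
sqrt((|z|+a)/2) = sqrt((7.6164+(-0.5))/2) = sqrt(3.5582) = 1.8863
sqrt((|z|-a)/2) = sqrt((7.6164-(-0.5))/2) = sqrt(4.0582) = 2.0145

±(1.8863 + 2.0145i) i.e. 1.8863 + 2.0145i and -1.8863 - 2.0145i
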